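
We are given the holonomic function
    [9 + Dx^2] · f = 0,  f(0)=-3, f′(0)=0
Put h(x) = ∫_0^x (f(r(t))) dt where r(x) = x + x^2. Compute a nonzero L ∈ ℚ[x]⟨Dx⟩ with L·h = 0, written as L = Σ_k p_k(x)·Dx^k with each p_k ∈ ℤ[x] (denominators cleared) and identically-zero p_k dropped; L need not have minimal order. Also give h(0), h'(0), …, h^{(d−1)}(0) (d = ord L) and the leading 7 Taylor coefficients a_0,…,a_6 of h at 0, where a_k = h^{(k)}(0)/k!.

L = (9 + 54·x + 108·x^2 + 72·x^3)·Dx - 2·Dx^2 + (1 + 2·x)·Dx^3  (order 3).
h: a_k = 0, -3, 0, 9/2, 27/4, 27/40, -27/4, …
ICs: h(0) = 0, h′(0) = -3, h′′(0) = 0.

f: a_k = -3, 0, 27/2, 0, -81/8, 0, 243/80, …
L₀ from L_f via x↦r, Dx↦r'^{-1}Dx.
∫: right-multiply L₀ by Dx.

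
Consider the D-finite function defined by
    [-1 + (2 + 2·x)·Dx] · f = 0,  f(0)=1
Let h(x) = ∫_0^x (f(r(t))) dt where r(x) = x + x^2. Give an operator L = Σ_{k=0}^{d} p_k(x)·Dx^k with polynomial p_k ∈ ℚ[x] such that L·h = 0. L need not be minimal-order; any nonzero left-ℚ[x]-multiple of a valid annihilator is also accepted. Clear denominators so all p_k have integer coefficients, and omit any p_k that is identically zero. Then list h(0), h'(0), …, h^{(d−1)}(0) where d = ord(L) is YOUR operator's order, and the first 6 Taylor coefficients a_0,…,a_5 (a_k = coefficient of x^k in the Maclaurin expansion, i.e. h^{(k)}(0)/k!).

f: a_k = 1, 1/2, -1/8, 1/16, -5/128, 7/256, …
Change of var in L_f (x↦r) gives L₀.
Integrate: L := L₀·Dx.
L = (-1 - 2·x)·Dx + (2 + 2·x + 2·x^2)·Dx^2  (order 2).
h: a_k = 0, 1, 1/4, 1/8, -3/64, 3/640, …
ICs: h(0) = 0, h′(0) = 1.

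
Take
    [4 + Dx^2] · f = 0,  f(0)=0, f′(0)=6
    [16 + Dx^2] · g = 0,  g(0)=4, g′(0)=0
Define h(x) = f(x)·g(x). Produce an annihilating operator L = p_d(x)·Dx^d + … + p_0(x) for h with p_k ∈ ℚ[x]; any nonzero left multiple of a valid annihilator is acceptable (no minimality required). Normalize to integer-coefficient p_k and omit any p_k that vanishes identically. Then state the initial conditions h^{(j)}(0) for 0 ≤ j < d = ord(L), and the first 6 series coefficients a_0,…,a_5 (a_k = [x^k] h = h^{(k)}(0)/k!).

f: a_k = 0, 6, 0, -4, 0, 4/5, …
g: a_k = 4, 0, -32, 0, 128/3, 0, …
f·g: L₀ = L_f ⊗_s L_g, ord ≤ 2·2.
L = 144 + 40·Dx^2 + Dx^4  (order 4).
h: a_k = 0, 24, 0, -208, 0, 1936/5, …
ICs: h(0) = 0, h′(0) = 24, h′′(0) = 0, h′′′(0) = -1248.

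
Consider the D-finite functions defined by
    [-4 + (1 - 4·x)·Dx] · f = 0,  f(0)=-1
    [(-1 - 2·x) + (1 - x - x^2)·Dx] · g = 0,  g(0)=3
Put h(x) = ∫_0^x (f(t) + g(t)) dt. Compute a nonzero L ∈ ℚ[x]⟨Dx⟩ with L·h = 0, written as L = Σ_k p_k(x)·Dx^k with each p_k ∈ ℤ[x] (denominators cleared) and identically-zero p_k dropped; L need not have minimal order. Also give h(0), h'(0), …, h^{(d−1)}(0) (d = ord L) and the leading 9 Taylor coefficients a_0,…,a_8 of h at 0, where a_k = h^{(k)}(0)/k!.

L = (-16 - 72·x + 24·x^2 - 32·x^3)·Dx + (28 - 38·x - 54·x^2 + 16·x^3 - 64·x^4)·Dx^2 + (-3 + 17·x - 23·x^2 + 14·x^3 - 4·x^4 - 16·x^5)·Dx^3  (order 3).
h: a_k = 0, 2, -1/2, -10/3, -55/4, -241/5, -500/3, -4057/7, -16321/8, …
ICs: h(0) = 0, h′(0) = 2, h′′(0) = -1.

f: a_k = -1, -4, -16, -64, -256, -1024, -4096, -16384, -65536, …
g: a_k = 3, 3, 6, 9, 15, 24, 39, 63, 102, …
Sum ⇒ L₀ = lclm(L_f,L_g) in ℚ(x)⟨Dx⟩.
Integrate: L := L₀·Dx.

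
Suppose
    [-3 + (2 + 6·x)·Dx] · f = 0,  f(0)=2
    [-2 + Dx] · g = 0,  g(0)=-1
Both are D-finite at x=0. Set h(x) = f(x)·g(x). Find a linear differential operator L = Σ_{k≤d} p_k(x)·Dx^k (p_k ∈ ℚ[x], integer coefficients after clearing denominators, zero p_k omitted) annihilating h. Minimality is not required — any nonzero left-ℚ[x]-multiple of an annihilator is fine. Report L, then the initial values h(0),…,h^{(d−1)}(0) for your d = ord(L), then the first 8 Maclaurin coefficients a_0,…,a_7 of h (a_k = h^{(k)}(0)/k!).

f: a_k = 2, 3, -9/4, 27/8, -405/64, 1701/128, -15309/512, 72171/1024, …
g: a_k = -1, -2, -2, -4/3, -2/3, -4/15, -4/45, -8/315, …
Sym-product of L_f,L_g gives L₀ (≤ ord 1).
L = (-7 - 12·x) + (2 + 6·x)·Dx  (order 1).
h: a_k = -2, -7, -31/4, -181/24, -241/192, -13279/1920, 276497/23040, -9930589/322560, …
ICs: h(0) = -2.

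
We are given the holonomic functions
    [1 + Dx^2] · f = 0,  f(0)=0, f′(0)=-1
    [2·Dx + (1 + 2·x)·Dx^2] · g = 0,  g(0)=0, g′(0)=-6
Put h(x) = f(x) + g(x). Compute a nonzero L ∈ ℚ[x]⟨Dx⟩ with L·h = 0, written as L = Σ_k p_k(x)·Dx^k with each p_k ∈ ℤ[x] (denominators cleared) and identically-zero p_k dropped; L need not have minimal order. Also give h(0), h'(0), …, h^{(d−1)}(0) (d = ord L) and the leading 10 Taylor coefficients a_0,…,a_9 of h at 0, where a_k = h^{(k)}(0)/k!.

f: a_k = 0, -1, 0, 1/6, 0, -1/120, 0, 1/5040, 0, -1/362880, …
g: a_k = 0, -6, 6, -8, 12, -96/5, 32, -384/7, 96, -512/3, …
h₀=f+g: left-lcm gives L₀, ord ≤ 4.
L = (50 + 8·x + 8·x^2)·Dx + (9 + 22·x + 12·x^2 + 8·x^3)·Dx^2 + (50 + 8·x + 8·x^2)·Dx^3 + (9 + 22·x + 12·x^2 + 8·x^3)·Dx^4  (order 4).
h: a_k = 0, -7, 6, -47/6, 12, -461/24, 32, -39497/720, 96, -61931521/362880, …
ICs: h(0) = 0, h′(0) = -7, h′′(0) = 12, h′′′(0) = -47.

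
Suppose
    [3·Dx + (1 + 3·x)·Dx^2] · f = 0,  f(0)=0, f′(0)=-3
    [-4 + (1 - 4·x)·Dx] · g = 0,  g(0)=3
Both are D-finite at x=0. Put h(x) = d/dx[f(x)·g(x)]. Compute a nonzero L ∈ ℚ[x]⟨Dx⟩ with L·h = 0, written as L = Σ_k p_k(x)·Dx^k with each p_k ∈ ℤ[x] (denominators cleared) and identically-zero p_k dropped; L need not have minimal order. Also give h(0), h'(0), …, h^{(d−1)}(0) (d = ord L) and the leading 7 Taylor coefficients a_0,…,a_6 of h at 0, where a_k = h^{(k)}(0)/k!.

f: a_k = 0, -3, 9/2, -9, 81/4, -243/5, 243/2, …
g: a_k = 3, 12, 48, 192, 768, 3072, 12288, …
L₀ := L_f ⊗_s L_g (sym. prod.), ord ≤ 2.
Derive L from L₀ (diff closure).
L = 48 + (6 + 60·x)·Dx + (-1 + x + 12·x^2)·Dx^2  (order 2).
h: a_k = -9, -45, -351, -1629, -8874, -202041/5, -975663/5, …
ICs: h(0) = -9, h′(0) = -45.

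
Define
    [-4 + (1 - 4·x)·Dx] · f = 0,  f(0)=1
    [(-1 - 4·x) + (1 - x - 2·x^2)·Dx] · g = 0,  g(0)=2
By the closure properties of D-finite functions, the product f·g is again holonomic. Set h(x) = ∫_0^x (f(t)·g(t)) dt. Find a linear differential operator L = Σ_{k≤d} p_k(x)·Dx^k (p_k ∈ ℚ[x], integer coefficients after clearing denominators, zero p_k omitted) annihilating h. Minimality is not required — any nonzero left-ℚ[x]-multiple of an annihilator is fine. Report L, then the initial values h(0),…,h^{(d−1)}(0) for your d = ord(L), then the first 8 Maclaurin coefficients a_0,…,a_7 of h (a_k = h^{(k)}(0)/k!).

f: a_k = 1, 4, 16, 64, 256, 1024, 4096, 16384, …
g: a_k = 2, 2, 6, 10, 22, 42, 86, 170, …
Sym-product of L_f,L_g gives L₀ (≤ ord 1).
Integrate: L := L₀·Dx.
L = (-5 + 4·x + 24·x^2)·Dx + (1 - 5·x + 2·x^2 + 8·x^3)·Dx^2  (order 2).
h: a_k = 0, 2, 5, 46/3, 97/2, 798/5, 539, 13022/7, …
ICs: h(0) = 0, h′(0) = 2.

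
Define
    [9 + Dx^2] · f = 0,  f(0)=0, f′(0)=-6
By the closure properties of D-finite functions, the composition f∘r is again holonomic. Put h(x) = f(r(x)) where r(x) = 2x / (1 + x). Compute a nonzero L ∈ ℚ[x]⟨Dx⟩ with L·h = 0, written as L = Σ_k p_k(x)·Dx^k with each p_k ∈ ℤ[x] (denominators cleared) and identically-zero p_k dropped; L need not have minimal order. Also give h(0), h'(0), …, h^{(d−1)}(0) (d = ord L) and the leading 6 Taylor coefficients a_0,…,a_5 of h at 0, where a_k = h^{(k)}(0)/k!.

f: a_k = 0, -6, 0, 9, 0, -81/20, …
L₀ from L_f via x↦r, Dx↦r'^{-1}Dx.
L = 36 + (2 + 6·x + 6·x^2 + 2·x^3)·Dx + (1 + 4·x + 6·x^2 + 4·x^3 + x^4)·Dx^2  (order 2).
h: a_k = 0, -12, 12, 60, -204, 1452/5, …
ICs: h(0) = 0, h′(0) = -12.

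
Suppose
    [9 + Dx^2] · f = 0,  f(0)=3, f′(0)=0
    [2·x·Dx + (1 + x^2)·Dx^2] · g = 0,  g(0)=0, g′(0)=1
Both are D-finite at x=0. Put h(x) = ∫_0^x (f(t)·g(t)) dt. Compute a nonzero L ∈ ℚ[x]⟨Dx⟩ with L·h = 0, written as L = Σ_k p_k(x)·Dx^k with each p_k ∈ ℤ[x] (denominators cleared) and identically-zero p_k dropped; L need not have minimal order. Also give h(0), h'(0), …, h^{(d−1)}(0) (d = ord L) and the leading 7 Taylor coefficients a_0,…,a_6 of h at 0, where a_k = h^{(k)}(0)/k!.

f: a_k = 3, 0, -27/2, 0, 81/8, 0, -243/80, …
g: a_k = 0, 1, 0, -1/3, 0, 1/5, 0, …
L₀ := L_f ⊗_s L_g (sym. prod.), ord ≤ 4.
h=∫₀ˣh₀: take L = L₀·Dx.
L = (1170 + 3834·x^2 + 4779·x^4 + 2916·x^6 + 729·x^8)·Dx + (396·x + 1044·x^3 + 972·x^5 + 324·x^7)·Dx^2 + (220 + 768·x^2 + 1026·x^4 + 648·x^6 + 162·x^8)·Dx^3 + (44·x + 116·x^3 + 108·x^5 + 36·x^7)·Dx^4 + (10 + 38·x^2 + 55·x^4 + 36·x^6 + 9·x^8)·Dx^5  (order 5).
h: a_k = 0, 0, 3/2, 0, -29/8, 0, 203/80, …
ICs: h(0) = 0, h′(0) = 0, h′′(0) = 3, h′′′(0) = 0, h′′′′(0) = -87.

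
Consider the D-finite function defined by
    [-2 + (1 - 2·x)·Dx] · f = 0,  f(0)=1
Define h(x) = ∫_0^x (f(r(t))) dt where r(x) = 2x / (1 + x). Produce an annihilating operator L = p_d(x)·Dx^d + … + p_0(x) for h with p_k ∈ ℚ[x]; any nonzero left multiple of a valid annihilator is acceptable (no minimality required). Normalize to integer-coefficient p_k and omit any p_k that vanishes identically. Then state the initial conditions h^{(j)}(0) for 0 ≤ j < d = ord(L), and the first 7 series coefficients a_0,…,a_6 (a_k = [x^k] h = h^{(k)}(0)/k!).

f: a_k = 1, 2, 4, 8, 16, 32, 64, …
h₀=f(r): pull back L_f along r ⇒ L₀.
∫: right-multiply L₀ by Dx.
L = 4·Dx + (-1 + 2·x + 3·x^2)·Dx^2  (order 2).
h: a_k = 0, 1, 2, 4, 9, 108/5, 54, …
ICs: h(0) = 0, h′(0) = 1.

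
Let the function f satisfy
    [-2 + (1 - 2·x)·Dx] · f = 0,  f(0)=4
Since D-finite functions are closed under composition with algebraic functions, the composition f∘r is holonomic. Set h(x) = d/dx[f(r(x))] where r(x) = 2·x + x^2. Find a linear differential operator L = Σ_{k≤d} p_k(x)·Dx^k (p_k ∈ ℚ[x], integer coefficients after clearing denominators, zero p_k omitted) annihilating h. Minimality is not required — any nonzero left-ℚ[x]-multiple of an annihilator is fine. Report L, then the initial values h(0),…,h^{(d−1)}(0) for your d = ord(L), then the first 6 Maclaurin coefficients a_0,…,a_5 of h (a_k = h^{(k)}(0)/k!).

L = (9 + 12·x + 6·x^2) + (-1 + 3·x + 6·x^2 + 2·x^3)·Dx  (order 1).
h: a_k = 16, 144, 960, 5696, 31680, 169152, …
ICs: h(0) = 16.

f: a_k = 4, 8, 16, 32, 64, 128, …
Substitute x→r, Dx→(1/r')Dx; clear ⇒ L₀.
h=h₀': d/dx-closure on L₀ ⇒ L.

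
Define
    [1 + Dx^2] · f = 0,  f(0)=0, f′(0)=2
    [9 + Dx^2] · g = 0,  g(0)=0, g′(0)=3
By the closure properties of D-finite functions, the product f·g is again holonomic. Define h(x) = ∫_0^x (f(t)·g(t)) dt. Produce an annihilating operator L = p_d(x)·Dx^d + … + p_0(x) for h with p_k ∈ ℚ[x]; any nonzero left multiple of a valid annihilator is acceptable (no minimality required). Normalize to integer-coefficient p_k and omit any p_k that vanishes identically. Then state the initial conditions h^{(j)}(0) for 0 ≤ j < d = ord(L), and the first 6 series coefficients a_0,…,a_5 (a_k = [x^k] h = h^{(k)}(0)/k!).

L = 64·Dx + 20·Dx^3 + Dx^5  (order 5).
h: a_k = 0, 0, 0, 2, 0, -2, …
ICs: h(0) = 0, h′(0) = 0, h′′(0) = 0, h′′′(0) = 12, h′′′′(0) = 0.

f: a_k = 0, 2, 0, -1/3, 0, 1/60, …
g: a_k = 0, 3, 0, -9/2, 0, 81/40, …
f·g: L₀ = L_f ⊗_s L_g, ord ≤ 2·2.
Integrate: L := L₀·Dx.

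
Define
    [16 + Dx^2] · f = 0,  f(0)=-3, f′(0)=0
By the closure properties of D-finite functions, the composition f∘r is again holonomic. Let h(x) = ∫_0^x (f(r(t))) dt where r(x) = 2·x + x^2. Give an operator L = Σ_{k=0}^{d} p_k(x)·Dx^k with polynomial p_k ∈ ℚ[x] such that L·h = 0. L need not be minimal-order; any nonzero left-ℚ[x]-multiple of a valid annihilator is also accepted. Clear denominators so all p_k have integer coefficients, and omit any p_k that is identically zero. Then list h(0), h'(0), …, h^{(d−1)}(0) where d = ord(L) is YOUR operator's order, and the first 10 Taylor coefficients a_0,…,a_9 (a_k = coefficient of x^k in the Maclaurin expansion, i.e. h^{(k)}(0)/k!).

L = (64 + 192·x + 192·x^2 + 64·x^3)·Dx - Dx^2 + (1 + x)·Dx^3  (order 3).
h: a_k = 0, -3, 0, 32, 24, -488/5, -512/3, 4864/105, 1888/5, 295648/945, …
ICs: h(0) = 0, h′(0) = -3, h′′(0) = 0.

f: a_k = -3, 0, 24, 0, -32, 0, 256/15, 0, -512/105, 0, …
Change of var in L_f (x↦r) gives L₀.
∫: right-multiply L₀ by Dx.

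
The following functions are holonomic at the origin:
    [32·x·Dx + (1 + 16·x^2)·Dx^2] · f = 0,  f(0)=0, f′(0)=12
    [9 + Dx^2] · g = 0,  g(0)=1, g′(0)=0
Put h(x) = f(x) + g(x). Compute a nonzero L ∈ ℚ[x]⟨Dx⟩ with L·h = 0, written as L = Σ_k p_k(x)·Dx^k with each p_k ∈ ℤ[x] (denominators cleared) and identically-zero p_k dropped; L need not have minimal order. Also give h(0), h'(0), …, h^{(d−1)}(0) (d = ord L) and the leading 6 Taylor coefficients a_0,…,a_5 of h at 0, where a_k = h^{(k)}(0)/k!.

L = (-52704·x + 967680·x^3 + 663552·x^5)·Dx + (-207 + 13104·x^2 + 283392·x^4 + 331776·x^6)·Dx^2 + (-5856·x + 107520·x^3 + 73728·x^5)·Dx^3 + (-23 + 1456·x^2 + 31488·x^4 + 36864·x^6)·Dx^4  (order 4).
h: a_k = 1, 12, -9/2, -64, 27/8, 3072/5, …
ICs: h(0) = 1, h′(0) = 12, h′′(0) = -9, h′′′(0) = -384.

f: a_k = 0, 12, 0, -64, 0, 3072/5, …
g: a_k = 1, 0, -9/2, 0, 27/8, 0, …
h₀=f+g: left-lcm gives L₀, ord ≤ 4.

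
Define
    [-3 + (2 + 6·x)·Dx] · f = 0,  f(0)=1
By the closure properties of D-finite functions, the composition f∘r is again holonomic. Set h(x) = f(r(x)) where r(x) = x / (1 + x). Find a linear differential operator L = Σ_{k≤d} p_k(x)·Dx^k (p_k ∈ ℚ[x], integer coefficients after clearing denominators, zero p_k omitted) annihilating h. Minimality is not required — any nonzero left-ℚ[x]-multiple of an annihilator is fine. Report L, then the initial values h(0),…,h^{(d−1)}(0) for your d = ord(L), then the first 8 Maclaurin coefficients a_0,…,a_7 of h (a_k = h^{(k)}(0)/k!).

f: a_k = 1, 3/2, -9/8, 27/16, -405/128, 1701/256, -15309/1024, 72171/2048, …
h₀=f(r): pull back L_f along r ⇒ L₀.
L = -3 + (2 + 10·x + 8·x^2)·Dx  (order 1).
h: a_k = 1, 3/2, -21/8, 87/16, -1677/128, 9069/256, -106305/1024, 658335/2048, …
ICs: h(0) = 1.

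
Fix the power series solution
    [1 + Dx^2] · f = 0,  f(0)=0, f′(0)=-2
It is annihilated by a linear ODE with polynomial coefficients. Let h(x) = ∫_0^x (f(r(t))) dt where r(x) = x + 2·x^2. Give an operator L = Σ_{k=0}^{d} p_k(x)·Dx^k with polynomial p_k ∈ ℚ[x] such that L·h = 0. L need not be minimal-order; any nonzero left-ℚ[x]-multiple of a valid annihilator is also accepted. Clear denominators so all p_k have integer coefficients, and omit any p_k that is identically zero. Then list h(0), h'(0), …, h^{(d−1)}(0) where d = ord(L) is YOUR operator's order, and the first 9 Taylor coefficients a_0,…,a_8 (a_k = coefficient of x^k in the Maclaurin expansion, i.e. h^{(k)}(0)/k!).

f: a_k = 0, -2, 0, 1/3, 0, -1/60, 0, 1/2520, 0, …
h₀=f(r): pull back L_f along r ⇒ L₀.
Integrate: L := L₀·Dx.
L = (1 + 12·x + 48·x^2 + 64·x^3)·Dx - 4·Dx^2 + (1 + 4·x)·Dx^3  (order 3).
h: a_k = 0, 0, -1, -4/3, 1/12, 2/5, 239/360, 5/14, -1679/20160, …
ICs: h(0) = 0, h′(0) = 0, h′′(0) = -2.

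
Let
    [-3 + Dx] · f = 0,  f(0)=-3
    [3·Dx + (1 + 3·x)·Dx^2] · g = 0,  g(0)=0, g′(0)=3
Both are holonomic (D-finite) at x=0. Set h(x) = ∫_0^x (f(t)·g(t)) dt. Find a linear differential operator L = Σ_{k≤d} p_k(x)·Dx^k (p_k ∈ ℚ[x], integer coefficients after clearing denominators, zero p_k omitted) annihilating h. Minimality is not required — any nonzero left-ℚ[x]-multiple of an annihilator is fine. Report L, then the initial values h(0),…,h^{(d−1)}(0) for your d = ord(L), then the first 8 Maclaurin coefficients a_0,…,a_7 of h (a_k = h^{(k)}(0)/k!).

L = 27·x·Dx + (-3 - 18·x)·Dx^2 + (1 + 3·x)·Dx^3  (order 3).
h: a_k = 0, 0, -9/2, -9/2, -27/4, 0, -729/80, 243/16, …
ICs: h(0) = 0, h′(0) = 0, h′′(0) = -9.

f: a_k = -3, -9, -27/2, -27/2, -81/8, -243/40, -243/80, -729/560, …
g: a_k = 0, 3, -9/2, 9, -81/4, 243/5, -243/2, 2187/7, …
Sym-product of L_f,L_g gives L₀ (≤ ord 2).
h=∫h₀ ⇒ L = L₀·Dx.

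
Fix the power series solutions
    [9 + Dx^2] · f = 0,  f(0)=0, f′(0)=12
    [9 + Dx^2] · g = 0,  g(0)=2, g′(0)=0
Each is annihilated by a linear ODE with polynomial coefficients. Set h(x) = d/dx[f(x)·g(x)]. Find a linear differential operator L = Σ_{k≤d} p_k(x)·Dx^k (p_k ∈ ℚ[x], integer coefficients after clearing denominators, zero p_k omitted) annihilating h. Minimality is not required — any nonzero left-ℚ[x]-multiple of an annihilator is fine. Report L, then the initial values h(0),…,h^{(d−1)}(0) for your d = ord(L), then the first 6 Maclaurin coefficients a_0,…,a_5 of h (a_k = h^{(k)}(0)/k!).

f: a_k = 0, 12, 0, -18, 0, 81/10, …
g: a_k = 2, 0, -9, 0, 27/4, 0, …
Product ⇒ symmetric product L₀, ord ≤ 4.
Derive L from L₀ (diff closure).
L = 36 + Dx^2  (order 2).
h: a_k = 24, 0, -432, 0, 1296, 0, …
ICs: h(0) = 24, h′(0) = 0.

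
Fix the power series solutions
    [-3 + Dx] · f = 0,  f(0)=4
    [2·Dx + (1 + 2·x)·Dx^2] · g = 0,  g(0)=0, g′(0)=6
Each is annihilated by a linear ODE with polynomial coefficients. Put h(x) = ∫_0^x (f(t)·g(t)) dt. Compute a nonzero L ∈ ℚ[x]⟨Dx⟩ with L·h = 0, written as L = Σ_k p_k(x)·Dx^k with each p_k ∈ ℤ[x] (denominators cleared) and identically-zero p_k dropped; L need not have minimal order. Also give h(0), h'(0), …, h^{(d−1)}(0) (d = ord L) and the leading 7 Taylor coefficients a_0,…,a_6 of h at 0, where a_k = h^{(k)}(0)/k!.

L = (3 + 18·x)·Dx + (-4 - 12·x)·Dx^2 + (1 + 2·x)·Dx^3  (order 3).
h: a_k = 0, 0, 12, 16, 17, 48/5, 83/10, …
ICs: h(0) = 0, h′(0) = 0, h′′(0) = 24.

f: a_k = 4, 12, 18, 18, 27/2, 81/10, 81/20, …
g: a_k = 0, 6, -6, 8, -12, 96/5, -32, …
Sym-product of L_f,L_g gives L₀ (≤ ord 2).
h=∫₀ˣh₀: take L = L₀·Dx.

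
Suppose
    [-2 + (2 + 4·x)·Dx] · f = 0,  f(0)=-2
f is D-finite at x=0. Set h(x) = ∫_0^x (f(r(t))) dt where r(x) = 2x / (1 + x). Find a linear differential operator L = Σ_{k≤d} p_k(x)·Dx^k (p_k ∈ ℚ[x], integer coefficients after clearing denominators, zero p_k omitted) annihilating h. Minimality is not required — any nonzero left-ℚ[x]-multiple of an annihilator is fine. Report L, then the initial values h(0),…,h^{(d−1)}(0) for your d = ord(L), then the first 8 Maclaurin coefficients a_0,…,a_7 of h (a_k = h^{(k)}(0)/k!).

L = -2·Dx + (1 + 6·x + 5·x^2)·Dx^2  (order 2).
h: a_k = 0, -2, -2, 8/3, -5, 12, -34, 752/7, …
ICs: h(0) = 0, h′(0) = -2.

f: a_k = -2, -2, 1, -1, 5/4, -7/4, 21/8, -33/8, …
Substitute x→r, Dx→(1/r')Dx; clear ⇒ L₀.
h=∫h₀ ⇒ L = L₀·Dx.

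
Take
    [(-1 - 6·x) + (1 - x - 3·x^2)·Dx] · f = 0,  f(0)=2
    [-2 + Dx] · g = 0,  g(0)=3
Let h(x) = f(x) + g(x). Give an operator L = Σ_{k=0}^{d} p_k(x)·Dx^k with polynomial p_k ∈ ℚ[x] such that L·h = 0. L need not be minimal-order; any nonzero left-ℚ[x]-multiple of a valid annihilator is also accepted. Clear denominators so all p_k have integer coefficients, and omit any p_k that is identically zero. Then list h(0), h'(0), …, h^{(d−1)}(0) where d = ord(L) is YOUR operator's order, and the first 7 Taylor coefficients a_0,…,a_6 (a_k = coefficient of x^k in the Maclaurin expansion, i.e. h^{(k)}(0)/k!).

L = (-12 - 16·x - 144·x^2 - 72·x^3) + (4 + 26·x + 74·x^2 - 24·x^3 - 36·x^4)·Dx + (1 - 9·x - x^2 + 30·x^3 + 18·x^4)·Dx^2  (order 2).
h: a_k = 5, 8, 14, 18, 40, 404/5, 2914/15, …
ICs: h(0) = 5, h′(0) = 8.

f: a_k = 2, 2, 8, 14, 38, 80, 194, …
g: a_k = 3, 6, 6, 4, 2, 4/5, 4/15, …
L₀ := lclm(L_f,L_g); ord L₀ ≤ 1+1.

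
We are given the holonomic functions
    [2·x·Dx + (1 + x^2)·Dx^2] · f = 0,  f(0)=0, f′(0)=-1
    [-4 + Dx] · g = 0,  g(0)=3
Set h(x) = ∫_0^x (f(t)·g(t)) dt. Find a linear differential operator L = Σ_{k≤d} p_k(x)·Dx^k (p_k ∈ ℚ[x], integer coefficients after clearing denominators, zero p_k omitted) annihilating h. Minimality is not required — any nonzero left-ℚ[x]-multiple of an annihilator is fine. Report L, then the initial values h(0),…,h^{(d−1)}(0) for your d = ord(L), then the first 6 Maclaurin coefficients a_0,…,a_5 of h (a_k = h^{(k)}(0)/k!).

L = (16 - 8·x + 16·x^2)·Dx + (-8 + 2·x - 8·x^2)·Dx^2 + (1 + x^2)·Dx^3  (order 3).
h: a_k = 0, 0, -3/2, -4, -23/4, -28/5, …
ICs: h(0) = 0, h′(0) = 0, h′′(0) = -3.

f: a_k = 0, -1, 0, 1/3, 0, -1/5, …
g: a_k = 3, 12, 24, 32, 32, 128/5, …
Sym-product of L_f,L_g gives L₀ (≤ ord 2).
h=∫₀ˣh₀: take L = L₀·Dx.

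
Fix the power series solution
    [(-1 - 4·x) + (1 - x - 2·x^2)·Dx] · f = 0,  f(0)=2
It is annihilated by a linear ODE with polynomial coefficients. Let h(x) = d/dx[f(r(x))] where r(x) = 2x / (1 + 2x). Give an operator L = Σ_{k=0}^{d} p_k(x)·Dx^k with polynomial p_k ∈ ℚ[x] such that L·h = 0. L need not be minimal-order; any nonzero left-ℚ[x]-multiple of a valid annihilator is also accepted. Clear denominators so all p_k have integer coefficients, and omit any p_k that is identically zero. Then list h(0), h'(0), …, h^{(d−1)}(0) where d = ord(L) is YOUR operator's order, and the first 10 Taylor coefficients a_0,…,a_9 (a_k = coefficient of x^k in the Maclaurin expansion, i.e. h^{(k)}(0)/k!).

L = (8 + 48·x + 288·x^2 + 320·x^3) + (-1 - 14·x - 36·x^2 + 56·x^3 + 160·x^4)·Dx  (order 1).
h: a_k = 4, 32, 0, 512, -1280, 9216, -35840, 180224, -774144, 3522560, …
ICs: h(0) = 4.

f: a_k = 2, 2, 6, 10, 22, 42, 86, 170, 342, 682, …
h₀=f(r): pull back L_f along r ⇒ L₀.
Differentiate: ansatz ord ≤ ord L₀ ⇒ L.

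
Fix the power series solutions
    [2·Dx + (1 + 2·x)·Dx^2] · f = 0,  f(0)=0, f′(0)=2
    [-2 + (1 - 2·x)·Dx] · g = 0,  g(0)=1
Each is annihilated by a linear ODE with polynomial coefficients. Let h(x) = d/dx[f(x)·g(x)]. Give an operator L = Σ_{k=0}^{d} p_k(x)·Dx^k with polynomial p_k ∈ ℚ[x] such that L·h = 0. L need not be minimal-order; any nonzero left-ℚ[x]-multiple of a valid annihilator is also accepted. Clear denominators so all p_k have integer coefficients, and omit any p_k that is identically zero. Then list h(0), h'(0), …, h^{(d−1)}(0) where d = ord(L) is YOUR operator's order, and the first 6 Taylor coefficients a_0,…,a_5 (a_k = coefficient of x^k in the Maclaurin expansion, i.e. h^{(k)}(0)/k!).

f: a_k = 0, 2, -2, 8/3, -4, 32/5, …
g: a_k = 1, 2, 4, 8, 16, 32, …
f·g: L₀ = L_f ⊗_s L_g, ord ≤ 2·1.
h₀' ⇒ L via d/dx closure of L₀.
L = 16 + (2 + 20·x)·Dx + (-1 + 4·x^2)·Dx^2  (order 2).
h: a_k = 2, 4, 20, 112/3, 376/3, 1184/5, …
ICs: h(0) = 2, h′(0) = 4.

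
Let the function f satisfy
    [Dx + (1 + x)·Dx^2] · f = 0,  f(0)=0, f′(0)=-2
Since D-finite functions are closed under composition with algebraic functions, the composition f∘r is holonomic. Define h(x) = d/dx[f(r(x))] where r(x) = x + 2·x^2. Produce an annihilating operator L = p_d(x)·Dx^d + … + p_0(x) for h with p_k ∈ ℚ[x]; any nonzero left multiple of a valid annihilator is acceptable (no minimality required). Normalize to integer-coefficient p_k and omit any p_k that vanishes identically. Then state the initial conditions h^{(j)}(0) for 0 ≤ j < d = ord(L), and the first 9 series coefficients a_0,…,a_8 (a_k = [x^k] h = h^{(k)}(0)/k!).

f: a_k = 0, -2, 1, -2/3, 1/2, -2/5, 1/3, -2/7, 1/4, …
f∘r: x↦r, Dx↦Dx/r' in L_f ⇒ L₀.
h₀' ⇒ L via d/dx closure of L₀.
L = (-3 + 4·x + 8·x^2) + (1 + 5·x + 6·x^2 + 8·x^3)·Dx  (order 1).
h: a_k = -2, -6, 10, 2, -22, 18, 26, -62, 10, …
ICs: h(0) = -2.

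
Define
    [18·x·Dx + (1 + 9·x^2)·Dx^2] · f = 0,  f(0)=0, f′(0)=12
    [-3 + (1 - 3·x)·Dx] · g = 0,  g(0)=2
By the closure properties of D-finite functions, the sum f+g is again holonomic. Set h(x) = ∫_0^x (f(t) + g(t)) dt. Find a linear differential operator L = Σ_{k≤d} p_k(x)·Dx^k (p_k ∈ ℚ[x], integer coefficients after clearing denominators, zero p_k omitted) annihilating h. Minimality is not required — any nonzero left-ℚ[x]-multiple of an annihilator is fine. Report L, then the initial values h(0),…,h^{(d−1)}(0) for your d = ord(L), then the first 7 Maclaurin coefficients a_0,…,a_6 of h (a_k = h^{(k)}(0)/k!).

L = (18 - 216·x - 486·x^2)·Dx^2 + (-12 + 18·x - 108·x^2 - 486·x^3)·Dx^3 + (1 - 81·x^4)·Dx^4  (order 4).
h: a_k = 0, 2, 9, 6, 9/2, 162/5, 567/5, …
ICs: h(0) = 0, h′(0) = 2, h′′(0) = 18, h′′′(0) = 36.

f: a_k = 0, 12, 0, -36, 0, 972/5, 0, …
g: a_k = 2, 6, 18, 54, 162, 486, 1458, …
h₀=f+g: left-lcm gives L₀, ord ≤ 3.
h=∫h₀ ⇒ L = L₀·Dx.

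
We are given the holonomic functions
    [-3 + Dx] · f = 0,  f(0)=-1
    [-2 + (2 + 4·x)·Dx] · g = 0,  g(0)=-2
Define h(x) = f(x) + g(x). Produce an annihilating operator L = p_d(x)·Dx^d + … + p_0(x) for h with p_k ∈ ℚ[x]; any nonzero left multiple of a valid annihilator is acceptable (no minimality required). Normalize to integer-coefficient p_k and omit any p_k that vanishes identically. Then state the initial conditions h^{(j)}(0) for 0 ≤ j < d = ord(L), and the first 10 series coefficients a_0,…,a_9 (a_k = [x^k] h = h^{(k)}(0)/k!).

L = (12 + 18·x) + (-10 - 36·x - 36·x^2)·Dx + (2 + 10·x + 12·x^2)·Dx^2  (order 2).
h: a_k = -3, -5, -7/2, -11/2, -17/8, -151/40, 129/80, -2553/560, 29301/4480, -50293/4480, …
ICs: h(0) = -3, h′(0) = -5.

f: a_k = -1, -3, -9/2, -9/2, -27/8, -81/40, -81/80, -243/560, -729/4480, -243/4480, …
g: a_k = -2, -2, 1, -1, 5/4, -7/4, 21/8, -33/8, 429/64, -715/64, …
f+g: L₀ = lclm(L_f,L_g), ord ≤ 1+1.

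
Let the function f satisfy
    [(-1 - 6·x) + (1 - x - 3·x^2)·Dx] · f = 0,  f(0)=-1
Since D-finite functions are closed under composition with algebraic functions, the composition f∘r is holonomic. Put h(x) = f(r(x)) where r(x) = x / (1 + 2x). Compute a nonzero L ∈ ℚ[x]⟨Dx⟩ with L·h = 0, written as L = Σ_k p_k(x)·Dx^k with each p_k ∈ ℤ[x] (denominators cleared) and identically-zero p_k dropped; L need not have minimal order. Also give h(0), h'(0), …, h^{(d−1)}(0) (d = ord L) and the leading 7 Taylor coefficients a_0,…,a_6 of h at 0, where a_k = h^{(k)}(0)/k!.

L = (1 + 8·x) + (-1 - 5·x - 5·x^2 + 2·x^3)·Dx  (order 1).
h: a_k = -1, -1, -2, 5, -17, 56, -185, …
ICs: h(0) = -1.

f: a_k = -1, -1, -4, -7, -19, -40, -97, …
f∘r: x↦r, Dx↦Dx/r' in L_f ⇒ L₀.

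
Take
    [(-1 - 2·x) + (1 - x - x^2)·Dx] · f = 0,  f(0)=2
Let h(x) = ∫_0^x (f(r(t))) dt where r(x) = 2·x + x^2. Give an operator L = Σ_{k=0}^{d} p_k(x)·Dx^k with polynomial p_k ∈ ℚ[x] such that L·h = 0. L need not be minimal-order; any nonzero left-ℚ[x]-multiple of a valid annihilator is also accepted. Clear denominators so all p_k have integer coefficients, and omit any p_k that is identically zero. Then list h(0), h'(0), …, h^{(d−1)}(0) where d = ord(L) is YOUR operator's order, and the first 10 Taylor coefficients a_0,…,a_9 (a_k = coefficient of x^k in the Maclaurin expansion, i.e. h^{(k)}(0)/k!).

L = (2 + 10·x + 12·x^2 + 4·x^3)·Dx + (-1 + 2·x + 5·x^2 + 4·x^3 + x^4)·Dx^2  (order 2).
h: a_k = 0, 2, 2, 6, 16, 236/5, 434/3, 3190/7, 1466, 43114/9, …
ICs: h(0) = 0, h′(0) = 2.

f: a_k = 2, 2, 4, 6, 10, 16, 26, 42, 68, 110, …
f∘r: x↦r, Dx↦Dx/r' in L_f ⇒ L₀.
∫: right-multiply L₀ by Dx.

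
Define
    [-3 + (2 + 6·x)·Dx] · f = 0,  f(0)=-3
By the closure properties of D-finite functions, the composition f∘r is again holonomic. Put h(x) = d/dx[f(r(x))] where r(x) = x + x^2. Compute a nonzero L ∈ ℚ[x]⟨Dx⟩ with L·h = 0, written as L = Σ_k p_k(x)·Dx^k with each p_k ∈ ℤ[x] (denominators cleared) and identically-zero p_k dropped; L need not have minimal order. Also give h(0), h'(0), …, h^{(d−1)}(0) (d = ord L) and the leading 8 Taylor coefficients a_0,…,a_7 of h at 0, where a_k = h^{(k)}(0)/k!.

f: a_k = -3, -9/2, 27/8, -81/16, 1215/128, -5103/256, 45927/1024, -216513/2048, …
Substitute x→r, Dx→(1/r')Dx; clear ⇒ L₀.
h=h₀': d/dx-closure on L₀ ⇒ L.
L = 1 + (-2 - 10·x - 18·x^2 - 12·x^3)·Dx  (order 1).
h: a_k = -9/2, -9/4, 81/16, -297/32, 3645/256, -8991/512, 28917/2048, 18711/4096, …
ICs: h(0) = -9/2.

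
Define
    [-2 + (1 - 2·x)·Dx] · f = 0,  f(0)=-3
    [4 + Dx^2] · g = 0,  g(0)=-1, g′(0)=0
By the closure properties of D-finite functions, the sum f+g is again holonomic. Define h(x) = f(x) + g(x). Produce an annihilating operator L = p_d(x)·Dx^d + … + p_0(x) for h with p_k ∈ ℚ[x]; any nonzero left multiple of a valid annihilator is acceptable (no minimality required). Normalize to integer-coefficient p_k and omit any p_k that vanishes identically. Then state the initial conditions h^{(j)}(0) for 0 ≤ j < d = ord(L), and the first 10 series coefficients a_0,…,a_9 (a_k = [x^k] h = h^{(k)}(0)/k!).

L = (56 - 32·x + 32·x^2) + (-12 + 40·x - 48·x^2 + 32·x^3)·Dx + (14 - 8·x + 8·x^2)·Dx^2 + (-3 + 10·x - 12·x^2 + 8·x^3)·Dx^3  (order 3).
h: a_k = -4, -6, -10, -24, -146/3, -96, -8636/45, -384, -241922/315, -1536, …
ICs: h(0) = -4, h′(0) = -6, h′′(0) = -20.

f: a_k = -3, -6, -12, -24, -48, -96, -192, -384, -768, -1536, …
g: a_k = -1, 0, 2, 0, -2/3, 0, 4/45, 0, -2/315, 0, …
h₀=f+g: left-lcm gives L₀, ord ≤ 3.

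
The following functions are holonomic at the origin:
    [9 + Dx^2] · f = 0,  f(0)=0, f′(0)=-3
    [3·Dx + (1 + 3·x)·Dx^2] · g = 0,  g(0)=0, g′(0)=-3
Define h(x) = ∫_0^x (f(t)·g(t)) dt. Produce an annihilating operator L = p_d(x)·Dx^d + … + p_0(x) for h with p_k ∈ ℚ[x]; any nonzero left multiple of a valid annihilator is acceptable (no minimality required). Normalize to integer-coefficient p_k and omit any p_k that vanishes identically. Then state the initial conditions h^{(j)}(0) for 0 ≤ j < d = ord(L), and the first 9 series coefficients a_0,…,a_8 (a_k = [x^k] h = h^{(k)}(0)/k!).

L = (-81 + 486·x + 4617·x^2 + 11664·x^3 + 8748·x^4)·Dx + (36 + 540·x + 1944·x^2 + 1944·x^3)·Dx^2 + (180·x + 1134·x^2 + 2592·x^3 + 1944·x^4)·Dx^3 + (4 + 60·x + 216·x^2 + 216·x^3)·Dx^4 + (1 + 14·x + 69·x^2 + 144·x^3 + 108·x^4)·Dx^5  (order 5).
h: a_k = 0, 0, 0, 3, -27/8, 27/10, -27/4, 891/56, -22599/640, …
ICs: h(0) = 0, h′(0) = 0, h′′(0) = 0, h′′′(0) = 18, h′′′′(0) = -81.

f: a_k = 0, -3, 0, 9/2, 0, -81/40, 0, 243/560, 0, …
g: a_k = 0, -3, 9/2, -9, 81/4, -243/5, 243/2, -2187/7, 6561/8, …
Product ⇒ symmetric product L₀, ord ≤ 4.
Integrate: L := L₀·Dx.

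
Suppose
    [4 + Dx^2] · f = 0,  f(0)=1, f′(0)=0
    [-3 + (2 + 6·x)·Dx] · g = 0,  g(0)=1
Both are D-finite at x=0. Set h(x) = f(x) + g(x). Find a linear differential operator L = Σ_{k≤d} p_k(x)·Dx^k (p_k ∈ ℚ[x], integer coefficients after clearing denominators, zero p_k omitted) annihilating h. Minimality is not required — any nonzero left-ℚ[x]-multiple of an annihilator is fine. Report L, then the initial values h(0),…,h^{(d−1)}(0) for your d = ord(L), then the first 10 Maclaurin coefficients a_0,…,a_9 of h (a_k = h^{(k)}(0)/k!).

f: a_k = 1, 0, -2, 0, 2/3, 0, -4/45, 0, 2/315, 0, …
g: a_k = 1, 3/2, -9/8, 27/16, -405/128, 1701/256, -15309/1024, 72171/2048, -2814669/32768, 14073345/65536, …
Sum ⇒ L₀ = lclm(L_f,L_g) in ℚ(x)⟨Dx⟩.
L = (-516 - 1152·x - 1728·x^2) + (56 + 936·x + 3456·x^2 + 3456·x^3)·Dx + (-129 - 288·x - 432·x^2)·Dx^2 + (14 + 234·x + 864·x^2 + 864·x^3)·Dx^3  (order 3).
h: a_k = 2, 3/2, -25/8, 27/16, -959/384, 1701/256, -693001/46080, 72171/2048, -886555199/10321920, 14073345/65536, …
ICs: h(0) = 2, h′(0) = 3/2, h′′(0) = -25/4.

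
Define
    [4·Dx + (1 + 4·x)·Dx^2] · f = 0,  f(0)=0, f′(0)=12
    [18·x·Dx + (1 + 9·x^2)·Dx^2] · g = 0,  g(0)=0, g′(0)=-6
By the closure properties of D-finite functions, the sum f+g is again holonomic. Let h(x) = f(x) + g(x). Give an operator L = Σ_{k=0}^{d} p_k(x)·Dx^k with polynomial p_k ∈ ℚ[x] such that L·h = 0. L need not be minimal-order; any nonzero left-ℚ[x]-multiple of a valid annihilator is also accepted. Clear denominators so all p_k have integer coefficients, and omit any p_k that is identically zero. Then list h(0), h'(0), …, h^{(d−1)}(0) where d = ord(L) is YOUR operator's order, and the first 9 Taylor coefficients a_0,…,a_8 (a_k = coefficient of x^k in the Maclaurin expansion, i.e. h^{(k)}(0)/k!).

L = (-36 - 432·x + 972·x^2 + 1296·x^3)·Dx + (-25 - 72·x - 189·x^2 + 1944·x^3 + 2592·x^4)·Dx^2 + (-2 + x + 36·x^2 + 81·x^3 + 486·x^4 + 648·x^5)·Dx^3  (order 3).
h: a_k = 0, 6, -24, 82, -192, 2586/5, -2048, 53526/7, -24576, …
ICs: h(0) = 0, h′(0) = 6, h′′(0) = -48.

f: a_k = 0, 12, -24, 64, -192, 3072/5, -2048, 49152/7, -24576, …
g: a_k = 0, -6, 0, 18, 0, -486/5, 0, 4374/7, 0, …
h₀=f+g: left-lcm gives L₀, ord ≤ 4.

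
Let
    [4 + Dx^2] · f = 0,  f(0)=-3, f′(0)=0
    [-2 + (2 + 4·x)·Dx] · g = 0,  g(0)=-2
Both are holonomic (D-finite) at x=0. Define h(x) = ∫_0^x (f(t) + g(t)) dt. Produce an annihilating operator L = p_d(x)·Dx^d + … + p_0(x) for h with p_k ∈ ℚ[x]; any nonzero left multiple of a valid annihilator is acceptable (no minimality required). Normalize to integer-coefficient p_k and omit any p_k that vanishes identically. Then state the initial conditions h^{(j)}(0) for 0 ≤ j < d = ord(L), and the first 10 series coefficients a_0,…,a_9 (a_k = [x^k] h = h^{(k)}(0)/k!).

L = (-28 - 64·x - 64·x^2)·Dx + (12 + 88·x + 192·x^2 + 128·x^3)·Dx^2 + (-7 - 16·x - 16·x^2)·Dx^3 + (3 + 22·x + 48·x^2 + 32·x^3)·Dx^4  (order 4).
h: a_k = 0, -5, -1, 7/3, -1/4, -3/20, -7/24, 347/840, -33/64, 44917/60480, …
ICs: h(0) = 0, h′(0) = -5, h′′(0) = -2, h′′′(0) = 14.

f: a_k = -3, 0, 6, 0, -2, 0, 4/15, 0, -2/105, 0, …
g: a_k = -2, -2, 1, -1, 5/4, -7/4, 21/8, -33/8, 429/64, -715/64, …
h₀=f+g: left-lcm gives L₀, ord ≤ 3.
h=∫₀ˣh₀: take L = L₀·Dx.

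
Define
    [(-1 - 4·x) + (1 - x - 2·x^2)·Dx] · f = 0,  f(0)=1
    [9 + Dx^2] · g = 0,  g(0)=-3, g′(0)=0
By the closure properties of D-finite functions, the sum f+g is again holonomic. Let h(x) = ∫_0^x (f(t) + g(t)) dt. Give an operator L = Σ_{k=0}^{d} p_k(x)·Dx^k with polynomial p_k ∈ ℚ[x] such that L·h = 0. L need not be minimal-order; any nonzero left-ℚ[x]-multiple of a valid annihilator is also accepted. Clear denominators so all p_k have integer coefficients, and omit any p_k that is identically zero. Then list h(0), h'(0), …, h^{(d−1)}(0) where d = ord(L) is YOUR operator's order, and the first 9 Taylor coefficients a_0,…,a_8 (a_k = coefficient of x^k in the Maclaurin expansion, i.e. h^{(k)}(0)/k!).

L = (117 + 486·x + 135·x^2 + 360·x^3 + 540·x^4 + 432·x^5)·Dx + (-45 + 63·x + 81·x^2 - 153·x^3 - 18·x^4 + 324·x^5 + 216·x^6)·Dx^2 + (13 + 54·x + 15·x^2 + 40·x^3 + 60·x^4 + 48·x^5)·Dx^3 + (-5 + 7·x + 9·x^2 - 17·x^3 - 2·x^4 + 36·x^5 + 24·x^6)·Dx^4  (order 4).
h: a_k = 0, -2, 1/2, 11/2, 5/4, 7/40, 7/2, 3683/560, 85/8, …
ICs: h(0) = 0, h′(0) = -2, h′′(0) = 1, h′′′(0) = 33.

f: a_k = 1, 1, 3, 5, 11, 21, 43, 85, 171, …
g: a_k = -3, 0, 27/2, 0, -81/8, 0, 243/80, 0, -2187/4480, …
h₀=f+g: left-lcm gives L₀, ord ≤ 3.
h=∫h₀ ⇒ L = L₀·Dx.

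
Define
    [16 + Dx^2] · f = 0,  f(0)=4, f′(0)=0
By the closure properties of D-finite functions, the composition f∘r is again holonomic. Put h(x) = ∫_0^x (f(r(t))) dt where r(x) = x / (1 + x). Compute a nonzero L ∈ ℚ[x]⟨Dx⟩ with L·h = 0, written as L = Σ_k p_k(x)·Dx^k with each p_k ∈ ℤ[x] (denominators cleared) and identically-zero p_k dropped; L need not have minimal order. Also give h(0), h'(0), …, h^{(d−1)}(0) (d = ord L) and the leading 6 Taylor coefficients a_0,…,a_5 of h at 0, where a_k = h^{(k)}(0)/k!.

L = 16·Dx + (2 + 6·x + 6·x^2 + 2·x^3)·Dx^2 + (1 + 4·x + 6·x^2 + 4·x^3 + x^4)·Dx^3  (order 3).
h: a_k = 0, 4, 0, -32/3, 16, -32/3, …
ICs: h(0) = 0, h′(0) = 4, h′′(0) = 0.

f: a_k = 4, 0, -32, 0, 128/3, 0, …
h₀=f(r): pull back L_f along r ⇒ L₀.
Integrate: L := L₀·Dx.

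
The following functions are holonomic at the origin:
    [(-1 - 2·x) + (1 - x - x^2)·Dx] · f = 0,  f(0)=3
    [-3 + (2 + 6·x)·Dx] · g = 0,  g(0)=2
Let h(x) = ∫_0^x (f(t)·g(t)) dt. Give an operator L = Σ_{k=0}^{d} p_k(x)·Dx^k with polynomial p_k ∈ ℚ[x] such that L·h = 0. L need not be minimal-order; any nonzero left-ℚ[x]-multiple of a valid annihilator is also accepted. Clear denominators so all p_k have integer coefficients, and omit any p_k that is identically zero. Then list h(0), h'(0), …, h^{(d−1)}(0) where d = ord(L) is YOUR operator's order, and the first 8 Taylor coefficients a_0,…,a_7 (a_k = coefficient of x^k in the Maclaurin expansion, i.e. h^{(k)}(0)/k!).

f: a_k = 3, 3, 6, 9, 15, 24, 39, 63, …
g: a_k = 2, 3, -9/4, 27/8, -405/64, 1701/128, -15309/512, 72171/1024, …
Sym-product of L_f,L_g gives L₀ (≤ ord 1).
h=∫h₀ ⇒ L = L₀·Dx.
L = (5 + 7·x + 9·x^2)·Dx + (-2 - 4·x + 8·x^2 + 6·x^3)·Dx^2  (order 2).
h: a_k = 0, 6, 15/2, 19/4, 315/32, 2217/320, 4859/256, 30117/3584, …
ICs: h(0) = 0, h′(0) = 6.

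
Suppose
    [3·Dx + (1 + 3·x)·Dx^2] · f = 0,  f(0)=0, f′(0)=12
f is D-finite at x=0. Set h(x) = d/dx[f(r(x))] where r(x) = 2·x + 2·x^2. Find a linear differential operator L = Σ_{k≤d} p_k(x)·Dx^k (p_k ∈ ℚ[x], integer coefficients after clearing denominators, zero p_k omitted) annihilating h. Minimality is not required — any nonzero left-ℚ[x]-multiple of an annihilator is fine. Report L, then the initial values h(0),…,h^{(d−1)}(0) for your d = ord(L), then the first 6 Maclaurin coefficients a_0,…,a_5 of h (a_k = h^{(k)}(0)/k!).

L = (4 + 12·x + 12·x^2) + (1 + 8·x + 18·x^2 + 12·x^3)·Dx  (order 1).
h: a_k = 24, -96, 432, -2016, 9504, -44928, …
ICs: h(0) = 24.

f: a_k = 0, 12, -18, 36, -81, 972/5, …
Substitute x→r, Dx→(1/r')Dx; clear ⇒ L₀.
h=h₀': d/dx-closure on L₀ ⇒ L.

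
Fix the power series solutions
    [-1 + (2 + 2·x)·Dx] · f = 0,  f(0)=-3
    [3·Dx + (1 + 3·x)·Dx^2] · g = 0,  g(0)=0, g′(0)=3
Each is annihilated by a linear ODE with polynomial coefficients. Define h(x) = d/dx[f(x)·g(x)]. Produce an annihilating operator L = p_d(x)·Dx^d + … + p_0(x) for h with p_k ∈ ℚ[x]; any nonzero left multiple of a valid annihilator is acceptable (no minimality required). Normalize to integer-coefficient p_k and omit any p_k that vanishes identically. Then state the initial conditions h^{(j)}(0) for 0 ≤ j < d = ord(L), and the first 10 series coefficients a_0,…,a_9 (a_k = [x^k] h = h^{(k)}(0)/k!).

f: a_k = -3, -3/2, 3/8, -3/16, 15/128, -21/256, 63/1024, -99/2048, 1287/32768, -2145/65536, …
g: a_k = 0, 3, -9/2, 9, -81/4, 243/5, -243/2, 2187/7, -6561/8, 2187, …
Sym-product of L_f,L_g gives L₀ (≤ ord 2).
Differentiate: ansatz ord ≤ ord L₀ ⇒ L.
L = (-13 - 6·x + 3·x^2) + (-32 - 56·x + 24·x^3)·Dx + (-4 - 16·x - 8·x^2 + 16·x^3 + 12·x^4)·Dx^2  (order 2).
h: a_k = -9, 18, -459/8, 180, -70947/128, 540567/320, -26213571/5120, 34648749/2240, -10698928173/229376, 16111246293/114688, …
ICs: h(0) = -9, h′(0) = 18.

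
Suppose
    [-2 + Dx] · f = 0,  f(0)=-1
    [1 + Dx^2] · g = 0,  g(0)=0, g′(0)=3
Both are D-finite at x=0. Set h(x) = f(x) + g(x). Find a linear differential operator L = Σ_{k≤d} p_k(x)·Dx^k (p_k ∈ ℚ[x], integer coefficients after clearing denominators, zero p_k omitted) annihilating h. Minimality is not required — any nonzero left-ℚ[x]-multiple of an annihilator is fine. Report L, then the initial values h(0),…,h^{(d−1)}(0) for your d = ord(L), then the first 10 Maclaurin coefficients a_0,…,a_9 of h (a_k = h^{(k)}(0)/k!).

L = -2 + Dx - 2·Dx^2 + Dx^3  (order 3).
h: a_k = -1, 1, -2, -11/6, -2/3, -29/120, -4/45, -131/5040, -2/315, -509/362880, …
ICs: h(0) = -1, h′(0) = 1, h′′(0) = -4.

f: a_k = -1, -2, -2, -4/3, -2/3, -4/15, -4/45, -8/315, -2/315, -4/2835, …
g: a_k = 0, 3, 0, -1/2, 0, 1/40, 0, -1/1680, 0, 1/120960, …
Sum ⇒ L₀ = lclm(L_f,L_g) in ℚ(x)⟨Dx⟩.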